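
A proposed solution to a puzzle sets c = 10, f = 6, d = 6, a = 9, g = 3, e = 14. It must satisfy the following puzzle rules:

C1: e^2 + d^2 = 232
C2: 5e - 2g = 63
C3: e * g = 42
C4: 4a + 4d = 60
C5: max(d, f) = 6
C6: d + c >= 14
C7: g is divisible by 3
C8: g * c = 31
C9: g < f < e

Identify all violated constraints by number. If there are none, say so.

C1: e^2 + d^2 = 14^2 + 6^2 = 196 + 36 = 232  true
C2: 5e - 2g = 5(14) - 2(3) = 64, not 63  false
C3: e * g = 14 * 3 = 42  true
C4: 4a + 4d = 4(9) + 4(6) = 60  true
C5: max(6, 6) = 6  true
C6: d + c = 6 + 10 = 16; 16 ≥ 14  true
C7: 3 / 3 = 1, so 3 divides 3  true
C8: g * c = 3 * 10 = 30, not 31  false
C9: values 3 < 6 < 14  true

No — constraints 2, 8 are not satisfied.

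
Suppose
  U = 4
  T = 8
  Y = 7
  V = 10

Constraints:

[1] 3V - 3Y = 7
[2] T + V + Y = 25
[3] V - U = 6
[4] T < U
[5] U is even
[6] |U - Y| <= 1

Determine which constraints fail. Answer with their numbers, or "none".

Violated: 1, 4, and 6.

[1] 3V - 3Y = 3(10) - 3(7) = 9, not 7 — does not hold.
[2] T + V + Y = 8 + 10 + 7 = 25 — holds.
[3] V - U = 10 - 4 = 6 — holds.
[4] T = 8, U = 4; 8 ≥ 4 (want <) — does not hold.
[5] U = 4 is even — holds.
[6] |4 - 7| = 3; 3 > 1, exceeds bound 1 — does not hold.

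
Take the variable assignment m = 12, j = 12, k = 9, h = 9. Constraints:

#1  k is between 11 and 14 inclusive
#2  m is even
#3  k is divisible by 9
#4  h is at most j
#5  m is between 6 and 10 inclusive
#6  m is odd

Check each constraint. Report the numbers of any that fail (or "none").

Constraints 1, 5, and 6 are violated.

#1 k = 9 is outside [11, 14] — violated.
#2 m = 12 is even — satisfied.
#3 9 / 9 = 1, so 9 divides 9 — satisfied.
#4 h = 9, j = 12; 9 ≤ 12 — satisfied.
#5 m = 12 is outside [6, 10] — violated.
#6 m = 12 is even — violated.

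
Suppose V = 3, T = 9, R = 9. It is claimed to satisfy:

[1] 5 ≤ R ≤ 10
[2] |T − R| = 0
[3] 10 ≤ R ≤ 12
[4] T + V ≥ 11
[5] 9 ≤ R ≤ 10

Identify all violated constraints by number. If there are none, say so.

The assignment fails constraint 3.

[1] R = 9 lies in [5, 10] — satisfied.
[2] |9 − 9| = 0 — satisfied.
[3] R = 9 is outside [10, 12] — violated.
[4] T + V = 9 + 3 = 12; 12 ≥ 11 — satisfied.
[5] R = 9 lies in [9, 10] — satisfied.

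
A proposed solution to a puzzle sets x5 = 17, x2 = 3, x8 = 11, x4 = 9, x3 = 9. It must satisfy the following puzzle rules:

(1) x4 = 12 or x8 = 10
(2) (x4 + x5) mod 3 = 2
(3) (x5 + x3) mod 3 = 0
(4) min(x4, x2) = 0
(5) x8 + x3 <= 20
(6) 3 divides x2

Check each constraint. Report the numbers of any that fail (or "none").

Constraints 1, 3, 4 do not hold.

(1) x4 = 9 ≠ 12 and x8 = 11 ≠ 10; both disjuncts false  ✘
(2) x4 + x5 = 26; 26 mod 3 = 2  ✔
(3) x5 + x3 = 26; 26 mod 3 = 2, not 0  ✘
(4) min(9, 3) = 3, not 0  ✘
(5) x8 + x3 = 11 + 9 = 20; 20 ≤ 20  ✔
(6) 3 / 3 = 1, so 3 divides 3  ✔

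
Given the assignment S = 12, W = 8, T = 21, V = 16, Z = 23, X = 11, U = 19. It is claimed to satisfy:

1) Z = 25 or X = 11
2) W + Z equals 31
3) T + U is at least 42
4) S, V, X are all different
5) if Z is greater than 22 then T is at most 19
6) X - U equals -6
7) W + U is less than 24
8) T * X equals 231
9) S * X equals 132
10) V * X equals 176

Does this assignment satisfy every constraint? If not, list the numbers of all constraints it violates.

1) Z = 23 ≠ 25, but X = 11 = 11 (second disjunct) — OK.
2) W + Z = 8 + 23 = 31 — OK.
3) T + U = 21 + 19 = 40; 40 < 42, bound 42 not met — violated.
4) values 12, 16, 11 are pairwise distinct — OK.
5) Z = 23 > 22, so we need T ≤ 19; but T = 21 > 19 — violated.
6) X - U = 11 - 19 = -8, not -6 — violated.
7) W + U = 8 + 19 = 27; 27 ≥ 24, bound 24 not met — violated.
8) T * X = 21 * 11 = 231 — OK.
9) S * X = 12 * 11 = 132 — OK.
10) V * X = 16 * 11 = 176 — OK.

No — constraints 3, 5, 6, and 7 are not satisfied.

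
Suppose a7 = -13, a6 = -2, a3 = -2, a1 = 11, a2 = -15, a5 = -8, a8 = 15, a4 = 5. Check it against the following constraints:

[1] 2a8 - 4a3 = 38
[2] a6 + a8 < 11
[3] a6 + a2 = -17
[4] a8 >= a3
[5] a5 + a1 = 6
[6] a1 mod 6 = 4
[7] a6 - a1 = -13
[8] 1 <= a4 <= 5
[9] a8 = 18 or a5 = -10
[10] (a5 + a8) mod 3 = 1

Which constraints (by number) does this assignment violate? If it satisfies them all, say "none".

[1] 2a8 - 4a3 = 2(15) - 4(-2) = 38 — satisfied.
[2] a6 + a8 = -2 + 15 = 13; 13 ≥ 11, bound 11 not met — violated.
[3] a6 + a2 = -2 + (-15) = -17 — satisfied.
[4] a8 = 15, a3 = -2; 15 ≥ -2 — satisfied.
[5] a5 + a1 = -8 + 11 = 3, not 6 — violated.
[6] 11 mod 6 = 5, not 4 — violated.
[7] a6 - a1 = -2 - 11 = -13 — satisfied.
[8] a4 = 5 lies in [1, 5] — satisfied.
[9] a8 = 15 ≠ 18 and a5 = -8 ≠ -10; both disjuncts false — violated.
[10] a5 + a8 = 7; 7 mod 3 = 1 — satisfied.

Constraints 2, 5, 6, and 9 do not hold.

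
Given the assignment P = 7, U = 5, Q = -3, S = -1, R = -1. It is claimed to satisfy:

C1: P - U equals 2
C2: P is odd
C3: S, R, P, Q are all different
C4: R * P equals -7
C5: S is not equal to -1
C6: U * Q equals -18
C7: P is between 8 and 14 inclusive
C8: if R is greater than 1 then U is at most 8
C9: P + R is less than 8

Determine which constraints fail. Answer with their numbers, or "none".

Violated: 3, 5, 6, and 7.

C1: P - U = 7 - 5 = 2  OK
C2: P = 7 is odd  OK
C3: S = R = -1, not all different  FAIL
C4: R * P = -1 * 7 = -7  OK
C5: S = -1, but -1 is required to differ  FAIL
C6: U * Q = 5 * (-3) = -15, not -18  FAIL
C7: P = 7 is outside [8, 14]  FAIL
C8: R = -1, not > 1; antecedent false, conditional vacuously true  OK
C9: P + R = 7 + (-1) = 6; 6 < 8  OK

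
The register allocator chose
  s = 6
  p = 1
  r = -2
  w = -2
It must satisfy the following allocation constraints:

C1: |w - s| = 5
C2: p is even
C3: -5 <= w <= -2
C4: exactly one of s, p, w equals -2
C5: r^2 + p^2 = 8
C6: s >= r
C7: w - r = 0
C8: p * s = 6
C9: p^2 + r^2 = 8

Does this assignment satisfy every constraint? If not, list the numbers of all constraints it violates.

C1: |-2 - 6| = 8, not 5 — violated.
C2: p = 1 is odd — violated.
C3: w = -2 lies in [-5, -2] — satisfied.
C4: s=6, p=1, w=-2; 1 of them equals -2 — satisfied.
C5: r^2 + p^2 = (-2)^2 + 1^2 = 4 + 1 = 5, not 8 — violated.
C6: s = 6, r = -2; 6 ≥ -2 — satisfied.
C7: w - r = -2 - (-2) = 0 — satisfied.
C8: p * s = 1 * 6 = 6 — satisfied.
C9: p^2 + r^2 = 1^2 + (-2)^2 = 1 + 4 = 5, not 8 — violated.

Constraints 1, 2, 5, and 9 are violated.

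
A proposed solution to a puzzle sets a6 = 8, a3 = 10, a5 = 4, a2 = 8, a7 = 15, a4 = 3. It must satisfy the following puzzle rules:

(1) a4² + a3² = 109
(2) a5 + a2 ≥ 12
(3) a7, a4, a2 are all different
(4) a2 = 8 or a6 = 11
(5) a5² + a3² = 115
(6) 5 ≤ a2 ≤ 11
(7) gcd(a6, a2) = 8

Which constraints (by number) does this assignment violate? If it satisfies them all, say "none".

Constraint 5 is violated.

(1) a4² + a3² = 3² + 10² = 9 + 100 = 109  ✔
(2) a5 + a2 = 4 + 8 = 12; 12 ≥ 12  ✔
(3) values 15, 3, 8 are pairwise distinct  ✔
(4) a2 = 8 = 8 (first disjunct)  ✔
(5) a5² + a3² = 4² + 10² = 16 + 100 = 116, not 115  ✘
(6) a2 = 8 lies in [5, 11]  ✔
(7) gcd(8, 8) = 8  ✔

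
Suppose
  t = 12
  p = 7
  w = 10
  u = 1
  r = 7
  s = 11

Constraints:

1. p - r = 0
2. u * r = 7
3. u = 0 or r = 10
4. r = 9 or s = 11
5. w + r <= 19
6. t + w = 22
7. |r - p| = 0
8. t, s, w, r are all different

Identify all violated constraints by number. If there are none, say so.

1. p - r = 7 - 7 = 0 — holds.
2. u * r = 1 * 7 = 7 — holds.
3. u = 1 ≠ 0 and r = 7 ≠ 10; both disjuncts false — fails.
4. r = 7 ≠ 9, but s = 11 = 11 (second disjunct) — holds.
5. w + r = 10 + 7 = 17; 17 ≤ 19 — holds.
6. t + w = 12 + 10 = 22 — holds.
7. |7 - 7| = 0 — holds.
8. values 12, 11, 10, 7 are pairwise distinct — holds.

The assignment fails constraint 3.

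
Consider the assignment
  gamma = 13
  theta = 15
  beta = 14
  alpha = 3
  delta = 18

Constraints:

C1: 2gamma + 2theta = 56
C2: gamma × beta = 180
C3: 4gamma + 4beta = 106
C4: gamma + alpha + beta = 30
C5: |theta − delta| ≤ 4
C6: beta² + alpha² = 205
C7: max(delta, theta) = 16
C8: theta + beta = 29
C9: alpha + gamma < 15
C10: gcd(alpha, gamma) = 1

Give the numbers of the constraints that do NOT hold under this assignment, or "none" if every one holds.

C1: 2gamma + 2theta = 2(13) + 2(15) = 56 — OK.
C2: gamma × beta = 13 × 14 = 182, not 180 — violated.
C3: 4gamma + 4beta = 4(13) + 4(14) = 108, not 106 — violated.
C4: gamma + alpha + beta = 13 + 3 + 14 = 30 — OK.
C5: |15 − 18| = 3; 3 ≤ 4 — OK.
C6: beta² + alpha² = 14² + 3² = 196 + 9 = 205 — OK.
C7: max(18, 15) = 18, not 16 — violated.
C8: theta + beta = 15 + 14 = 29 — OK.
C9: alpha + gamma = 3 + 13 = 16; 16 ≥ 15, bound 15 not met — violated.
C10: gcd(3, 13) = 1 — OK.

No — constraints 2, 3, 7, and 9 are not satisfied.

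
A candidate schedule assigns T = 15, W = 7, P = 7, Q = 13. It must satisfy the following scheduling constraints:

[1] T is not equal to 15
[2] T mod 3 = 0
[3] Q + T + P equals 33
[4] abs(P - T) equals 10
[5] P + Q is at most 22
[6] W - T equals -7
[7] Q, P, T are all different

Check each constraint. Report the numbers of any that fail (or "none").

[1] T = 15, but 15 is required to differ  fails
[2] 15 mod 3 = 0  holds
[3] Q + T + P = 13 + 15 + 7 = 35, not 33  fails
[4] abs(7 - 15) = 8, not 10  fails
[5] P + Q = 7 + 13 = 20; 20 ≤ 22  holds
[6] W - T = 7 - 15 = -8, not -7  fails
[7] values 13, 7, 15 are pairwise distinct  holds

Constraints 1, 3, 4, 6 are violated.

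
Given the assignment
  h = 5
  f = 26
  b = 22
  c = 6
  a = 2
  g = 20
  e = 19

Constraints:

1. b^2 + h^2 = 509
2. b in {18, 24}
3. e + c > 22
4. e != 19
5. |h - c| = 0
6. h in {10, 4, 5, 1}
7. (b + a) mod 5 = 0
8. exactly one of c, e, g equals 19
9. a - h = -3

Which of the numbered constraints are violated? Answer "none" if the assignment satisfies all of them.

Violated: 2, 4, 5, and 7.

1. b^2 + h^2 = 22^2 + 5^2 = 484 + 25 = 509  ✓
2. b = 22 is not in {18, 24}  ✗
3. e + c = 19 + 6 = 25; 25 > 22  ✓
4. e = 19, but 19 is required to differ  ✗
5. |5 - 6| = 1, not 0  ✗
6. h = 5 is in {10, 4, 5, 1}  ✓
7. b + a = 24; 24 mod 5 = 4, not 0  ✗
8. c=6, e=19, g=20; 1 of them equals 19  ✓
9. a - h = 2 - 5 = -3  ✓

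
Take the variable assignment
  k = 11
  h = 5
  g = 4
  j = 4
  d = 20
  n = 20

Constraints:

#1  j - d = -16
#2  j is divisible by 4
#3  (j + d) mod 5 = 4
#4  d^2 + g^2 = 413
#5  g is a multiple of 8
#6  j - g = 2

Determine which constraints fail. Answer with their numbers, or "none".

#1 j - d = 4 - 20 = -16 — holds.
#2 4 / 4 = 1, so 4 divides 4 — holds.
#3 j + d = 24; 24 mod 5 = 4 — holds.
#4 d^2 + g^2 = 20^2 + 4^2 = 400 + 16 = 416, not 413 — does not hold.
#5 4 = 8*0 + 4, so 8 does not divide 4 — does not hold.
#6 j - g = 4 - 4 = 0, not 2 — does not hold.

Violated: 4, 5, and 6.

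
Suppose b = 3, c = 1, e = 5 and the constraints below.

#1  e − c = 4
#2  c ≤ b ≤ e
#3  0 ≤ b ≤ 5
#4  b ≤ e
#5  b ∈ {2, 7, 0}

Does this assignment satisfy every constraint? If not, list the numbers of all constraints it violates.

Violated: 5.

#1 e − c = 5 − 1 = 4  ✓
#2 values 1 ≤ 3 ≤ 5  ✓
#3 b = 3 lies in [0, 5]  ✓
#4 b = 3, e = 5; 3 ≤ 5  ✓
#5 b = 3 is not in {2, 7, 0}  ✗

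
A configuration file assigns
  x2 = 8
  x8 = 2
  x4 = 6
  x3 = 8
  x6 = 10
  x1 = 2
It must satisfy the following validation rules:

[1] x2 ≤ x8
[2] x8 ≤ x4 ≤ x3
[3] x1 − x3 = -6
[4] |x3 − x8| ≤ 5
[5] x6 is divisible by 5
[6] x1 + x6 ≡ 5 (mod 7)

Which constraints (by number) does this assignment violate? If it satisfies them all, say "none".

No — constraints 1 and 4 are not satisfied.

[1] x2 = 8, x8 = 2; 8 > 2 (want ≤)  fails
[2] values 2 ≤ 6 ≤ 8  holds
[3] x1 − x3 = 2 − 8 = -6  holds
[4] |8 − 2| = 6; 6 > 5, exceeds bound 5  fails
[5] 10 / 5 = 2, so 5 divides 10  holds
[6] x1 + x6 = 12; 12 mod 7 = 5  holds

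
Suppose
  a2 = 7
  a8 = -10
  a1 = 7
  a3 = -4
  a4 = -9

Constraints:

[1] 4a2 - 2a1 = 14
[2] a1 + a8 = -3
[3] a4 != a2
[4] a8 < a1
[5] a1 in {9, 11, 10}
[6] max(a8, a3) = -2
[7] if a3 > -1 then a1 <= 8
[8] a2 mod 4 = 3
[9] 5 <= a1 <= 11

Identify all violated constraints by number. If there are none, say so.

[1] 4a2 - 2a1 = 4(7) - 2(7) = 14 — holds.
[2] a1 + a8 = 7 + (-10) = -3 — holds.
[3] a4 = -9, a2 = 7; distinct — holds.
[4] a8 = -10, a1 = 7; -10 < 7 — holds.
[5] a1 = 7 is not in {9, 11, 10} — does not hold.
[6] max(-10, -4) = -4, not -2 — does not hold.
[7] a3 = -4, not > -1; antecedent false, conditional vacuously true — holds.
[8] 7 mod 4 = 3 — holds.
[9] a1 = 7 lies in [5, 11] — holds.

Constraints 5 and 6 do not hold.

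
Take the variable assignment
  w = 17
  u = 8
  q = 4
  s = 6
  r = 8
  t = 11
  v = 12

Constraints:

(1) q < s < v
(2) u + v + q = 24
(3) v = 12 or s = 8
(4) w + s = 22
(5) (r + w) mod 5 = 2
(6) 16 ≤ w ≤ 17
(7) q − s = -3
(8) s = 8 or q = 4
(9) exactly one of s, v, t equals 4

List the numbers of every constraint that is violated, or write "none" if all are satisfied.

Violated: 4, 5, 7, 9.

(1) values 4 < 6 < 12 — holds.
(2) u + v + q = 8 + 12 + 4 = 24 — holds.
(3) v = 12 = 12 (first disjunct) — holds.
(4) w + s = 17 + 6 = 23, not 22 — fails.
(5) r + w = 25; 25 mod 5 = 0, not 2 — fails.
(6) w = 17 lies in [16, 17] — holds.
(7) q − s = 4 − 6 = -2, not -3 — fails.
(8) s = 6 ≠ 8, but q = 4 = 4 (second disjunct) — holds.
(9) s=6, v=12, t=11; 0 of them equal 4, not exactly one — fails.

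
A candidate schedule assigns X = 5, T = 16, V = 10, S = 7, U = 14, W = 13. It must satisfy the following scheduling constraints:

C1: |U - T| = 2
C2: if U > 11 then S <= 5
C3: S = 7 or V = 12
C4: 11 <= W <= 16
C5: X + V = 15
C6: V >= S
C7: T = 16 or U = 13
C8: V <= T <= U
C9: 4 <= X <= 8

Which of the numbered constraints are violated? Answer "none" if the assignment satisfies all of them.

C1: |14 - 16| = 2  yes
C2: U = 14 > 11, so we need S ≤ 5; but S = 7 > 5  no
C3: S = 7 = 7 (first disjunct)  yes
C4: W = 13 lies in [11, 16]  yes
C5: X + V = 5 + 10 = 15  yes
C6: V = 10, S = 7; 10 ≥ 7  yes
C7: T = 16 = 16 (first disjunct)  yes
C8: values 10, 16, 14; T = 16 is not <= U = 14  no
C9: X = 5 lies in [4, 8]  yes

Violated: 2 and 8.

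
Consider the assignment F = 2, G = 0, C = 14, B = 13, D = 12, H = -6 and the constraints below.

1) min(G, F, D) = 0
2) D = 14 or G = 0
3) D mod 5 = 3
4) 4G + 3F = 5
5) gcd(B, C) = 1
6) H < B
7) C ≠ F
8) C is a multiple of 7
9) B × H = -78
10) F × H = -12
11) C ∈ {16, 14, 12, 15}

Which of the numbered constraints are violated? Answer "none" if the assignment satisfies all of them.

1) min(0, 2, 12) = 0 — holds.
2) D = 12 ≠ 14, but G = 0 = 0 (second disjunct) — holds.
3) 12 mod 5 = 2, not 3 — fails.
4) 4G + 3F = 4(0) + 3(2) = 6, not 5 — fails.
5) gcd(13, 14) = 1 — holds.
6) H = -6, B = 13; -6 < 13 — holds.
7) C = 14, F = 2; distinct — holds.
8) 14 / 7 = 2, so 7 divides 14 — holds.
9) B × H = 13 × (-6) = -78 — holds.
10) F × H = 2 × (-6) = -12 — holds.
11) C = 14 is in {16, 14, 12, 15} — holds.

Violated: 3, 4.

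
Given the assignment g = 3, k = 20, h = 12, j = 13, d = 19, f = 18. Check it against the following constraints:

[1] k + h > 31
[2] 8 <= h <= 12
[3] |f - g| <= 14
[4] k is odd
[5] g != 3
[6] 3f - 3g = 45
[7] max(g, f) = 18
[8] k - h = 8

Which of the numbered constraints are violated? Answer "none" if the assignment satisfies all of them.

No — constraints 3, 4, 5 are not satisfied.

[1] k + h = 20 + 12 = 32; 32 > 31 — holds.
[2] h = 12 lies in [8, 12] — holds.
[3] |18 - 3| = 15; 15 > 14, exceeds bound 14 — does not hold.
[4] k = 20 is even — does not hold.
[5] g = 3, but 3 is required to differ — does not hold.
[6] 3f - 3g = 3(18) - 3(3) = 45 — holds.
[7] max(3, 18) = 18 — holds.
[8] k - h = 20 - 12 = 8 — holds.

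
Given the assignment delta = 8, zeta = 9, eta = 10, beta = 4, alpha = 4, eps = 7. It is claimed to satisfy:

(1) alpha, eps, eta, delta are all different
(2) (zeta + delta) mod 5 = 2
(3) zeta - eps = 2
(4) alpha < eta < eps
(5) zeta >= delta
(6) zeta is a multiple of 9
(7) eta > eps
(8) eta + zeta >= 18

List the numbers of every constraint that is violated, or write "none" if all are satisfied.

Constraint 4 does not hold.

(1) values 4, 7, 10, 8 are pairwise distinct  yes
(2) zeta + delta = 17; 17 mod 5 = 2  yes
(3) zeta - eps = 9 - 7 = 2  yes
(4) values 4, 10, 7; eta = 10 is not < eps = 7  no
(5) zeta = 9, delta = 8; 9 ≥ 8  yes
(6) 9 / 9 = 1, so 9 divides 9  yes
(7) eta = 10, eps = 7; 10 > 7  yes
(8) eta + zeta = 10 + 9 = 19; 19 ≥ 18  yes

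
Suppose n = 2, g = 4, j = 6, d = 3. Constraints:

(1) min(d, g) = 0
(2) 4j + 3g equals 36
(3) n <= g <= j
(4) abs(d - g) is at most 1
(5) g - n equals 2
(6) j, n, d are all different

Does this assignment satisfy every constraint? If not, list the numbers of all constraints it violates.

Constraint 1 is violated.

(1) min(3, 4) = 3, not 0  no
(2) 4j + 3g = 4(6) + 3(4) = 36  yes
(3) values 2 <= 4 <= 6  yes
(4) abs(3 - 4) = 1; 1 ≤ 1  yes
(5) g - n = 4 - 2 = 2  yes
(6) values 6, 2, 3 are pairwise distinct  yes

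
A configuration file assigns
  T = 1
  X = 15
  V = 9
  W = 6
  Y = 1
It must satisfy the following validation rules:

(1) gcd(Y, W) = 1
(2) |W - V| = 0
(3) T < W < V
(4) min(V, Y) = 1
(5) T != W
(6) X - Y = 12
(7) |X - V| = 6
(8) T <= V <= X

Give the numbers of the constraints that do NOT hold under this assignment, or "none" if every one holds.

(1) gcd(1, 6) = 1 — OK.
(2) |6 - 9| = 3, not 0 — violated.
(3) values 1 < 6 < 9 — OK.
(4) min(9, 1) = 1 — OK.
(5) T = 1, W = 6; distinct — OK.
(6) X - Y = 15 - 1 = 14, not 12 — violated.
(7) |15 - 9| = 6 — OK.
(8) values 1 <= 9 <= 15 — OK.

Constraints 2 and 6 are violated.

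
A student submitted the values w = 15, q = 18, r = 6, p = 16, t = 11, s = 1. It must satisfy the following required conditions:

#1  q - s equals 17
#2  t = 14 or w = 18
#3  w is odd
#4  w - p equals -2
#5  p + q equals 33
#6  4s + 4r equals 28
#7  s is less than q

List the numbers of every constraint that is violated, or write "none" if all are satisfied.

Violated: 2, 4, and 5.

#1 q - s = 18 - 1 = 17  true
#2 t = 11 ≠ 14 and w = 15 ≠ 18; both disjuncts false  false
#3 w = 15 is odd  true
#4 w - p = 15 - 16 = -1, not -2  false
#5 p + q = 16 + 18 = 34, not 33  false
#6 4s + 4r = 4(1) + 4(6) = 28  true
#7 s = 1, q = 18; 1 < 18  true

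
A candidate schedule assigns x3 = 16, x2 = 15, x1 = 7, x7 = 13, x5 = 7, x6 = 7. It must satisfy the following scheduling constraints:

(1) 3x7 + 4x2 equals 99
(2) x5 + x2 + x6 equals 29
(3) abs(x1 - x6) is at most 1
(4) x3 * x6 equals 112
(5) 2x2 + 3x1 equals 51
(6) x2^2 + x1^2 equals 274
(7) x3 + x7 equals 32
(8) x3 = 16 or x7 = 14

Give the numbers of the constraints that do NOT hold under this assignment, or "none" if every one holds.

(1) 3x7 + 4x2 = 3(13) + 4(15) = 99  OK
(2) x5 + x2 + x6 = 7 + 15 + 7 = 29  OK
(3) abs(7 - 7) = 0; 0 ≤ 1  OK
(4) x3 * x6 = 16 * 7 = 112  OK
(5) 2x2 + 3x1 = 2(15) + 3(7) = 51  OK
(6) x2^2 + x1^2 = 15^2 + 7^2 = 225 + 49 = 274  OK
(7) x3 + x7 = 16 + 13 = 29, not 32  FAIL
(8) x3 = 16 = 16 (first disjunct)  OK

No — constraint 7 is not satisfied.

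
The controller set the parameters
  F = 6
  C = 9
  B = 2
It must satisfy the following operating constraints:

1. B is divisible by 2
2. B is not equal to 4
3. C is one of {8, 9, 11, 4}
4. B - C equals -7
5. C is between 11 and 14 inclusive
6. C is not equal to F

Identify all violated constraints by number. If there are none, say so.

1. 2 / 2 = 1, so 2 divides 2  OK
2. B = 2, and 2 ≠ 4  OK
3. C = 9 is in {8, 9, 11, 4}  OK
4. B - C = 2 - 9 = -7  OK
5. C = 9 is outside [11, 14]  FAIL
6. C = 9, F = 6; distinct  OK

No — constraint 5 is not satisfied.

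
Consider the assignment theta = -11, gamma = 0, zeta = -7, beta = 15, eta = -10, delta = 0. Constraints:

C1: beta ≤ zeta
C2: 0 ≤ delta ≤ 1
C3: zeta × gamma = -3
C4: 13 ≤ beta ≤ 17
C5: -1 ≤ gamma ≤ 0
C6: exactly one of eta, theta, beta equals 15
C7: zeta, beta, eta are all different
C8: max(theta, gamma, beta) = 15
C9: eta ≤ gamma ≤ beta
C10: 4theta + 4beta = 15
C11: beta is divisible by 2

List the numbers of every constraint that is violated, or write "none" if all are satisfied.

The assignment fails constraints 1, 3, 10, 11.

C1: beta = 15, zeta = -7; 15 > -7 (want ≤)  no
C2: delta = 0 lies in [0, 1]  yes
C3: zeta × gamma = -7 × 0 = 0, not -3  no
C4: beta = 15 lies in [13, 17]  yes
C5: gamma = 0 lies in [-1, 0]  yes
C6: eta=-10, theta=-11, beta=15; 1 of them equals 15  yes
C7: values -7, 15, -10 are pairwise distinct  yes
C8: max(-11, 0, 15) = 15  yes
C9: values -10 ≤ 0 ≤ 15  yes
C10: 4theta + 4beta = 4(-11) + 4(15) = 16, not 15  no
C11: 15 = 2×7 + 1, so 2 does not divide 15  no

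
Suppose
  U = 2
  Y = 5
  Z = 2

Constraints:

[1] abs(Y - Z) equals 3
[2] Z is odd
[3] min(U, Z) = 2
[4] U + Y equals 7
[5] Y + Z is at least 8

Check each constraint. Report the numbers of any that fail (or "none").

Constraints 2 and 5 do not hold.

[1] abs(5 - 2) = 3  yes
[2] Z = 2 is even  no
[3] min(2, 2) = 2  yes
[4] U + Y = 2 + 5 = 7  yes
[5] Y + Z = 5 + 2 = 7; 7 < 8, bound 8 not met  no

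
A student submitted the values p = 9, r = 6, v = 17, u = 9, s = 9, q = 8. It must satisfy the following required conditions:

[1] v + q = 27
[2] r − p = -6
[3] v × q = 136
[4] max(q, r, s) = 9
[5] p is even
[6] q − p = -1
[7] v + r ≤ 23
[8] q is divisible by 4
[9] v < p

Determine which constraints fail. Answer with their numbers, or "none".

The assignment fails constraints 1, 2, 5, 9.

[1] v + q = 17 + 8 = 25, not 27  ✘
[2] r − p = 6 − 9 = -3, not -6  ✘
[3] v × q = 17 × 8 = 136  ✔
[4] max(8, 6, 9) = 9  ✔
[5] p = 9 is odd  ✘
[6] q − p = 8 − 9 = -1  ✔
[7] v + r = 17 + 6 = 23; 23 ≤ 23  ✔
[8] 8 / 4 = 2, so 4 divides 8  ✔
[9] v = 17, p = 9; 17 ≥ 9 (want <)  ✘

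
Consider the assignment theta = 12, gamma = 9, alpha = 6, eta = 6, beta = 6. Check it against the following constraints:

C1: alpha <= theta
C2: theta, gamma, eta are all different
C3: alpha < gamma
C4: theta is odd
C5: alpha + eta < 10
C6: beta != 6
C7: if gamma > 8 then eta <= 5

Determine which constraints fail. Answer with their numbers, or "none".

C1: alpha = 6, theta = 12; 6 ≤ 12  OK
C2: values 12, 9, 6 are pairwise distinct  OK
C3: alpha = 6, gamma = 9; 6 < 9  OK
C4: theta = 12 is even  FAIL
C5: alpha + eta = 6 + 6 = 12; 12 ≥ 10, bound 10 not met  FAIL
C6: beta = 6, but 6 is required to differ  FAIL
C7: gamma = 9 > 8, so we need eta ≤ 5; but eta = 6 > 5  FAIL

Constraints 4, 5, 6, 7 do not hold.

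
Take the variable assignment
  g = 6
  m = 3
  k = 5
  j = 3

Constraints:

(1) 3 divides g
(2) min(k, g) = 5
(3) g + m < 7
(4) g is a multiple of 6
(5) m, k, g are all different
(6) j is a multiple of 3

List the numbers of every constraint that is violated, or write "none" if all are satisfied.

Constraint 3 does not hold.

(1) 6 / 3 = 2, so 3 divides 6  OK
(2) min(5, 6) = 5  OK
(3) g + m = 6 + 3 = 9; 9 ≥ 7, bound 7 not met  FAIL
(4) 6 / 6 = 1, so 6 divides 6  OK
(5) values 3, 5, 6 are pairwise distinct  OK
(6) 3 / 3 = 1, so 3 divides 3  OK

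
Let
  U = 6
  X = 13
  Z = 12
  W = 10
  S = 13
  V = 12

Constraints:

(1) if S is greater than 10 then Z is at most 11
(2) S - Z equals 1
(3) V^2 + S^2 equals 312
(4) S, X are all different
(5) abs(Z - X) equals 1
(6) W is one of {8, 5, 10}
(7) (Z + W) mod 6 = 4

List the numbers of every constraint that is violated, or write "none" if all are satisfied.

(1) S = 13 > 10, so we need Z ≤ 11; but Z = 12 > 11  FAIL
(2) S - Z = 13 - 12 = 1  OK
(3) V^2 + S^2 = 12^2 + 13^2 = 144 + 169 = 313, not 312  FAIL
(4) S = X = 13, not all different  FAIL
(5) abs(12 - 13) = 1  OK
(6) W = 10 is in {8, 5, 10}  OK
(7) Z + W = 22; 22 mod 6 = 4  OK

Violated: 1, 3, and 4.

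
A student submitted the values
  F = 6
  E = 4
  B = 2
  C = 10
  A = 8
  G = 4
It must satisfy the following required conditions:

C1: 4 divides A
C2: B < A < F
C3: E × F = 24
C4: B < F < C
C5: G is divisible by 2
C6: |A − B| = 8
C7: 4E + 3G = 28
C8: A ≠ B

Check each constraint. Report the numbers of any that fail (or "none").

No — constraints 2 and 6 are not satisfied.

C1: 8 / 4 = 2, so 4 divides 8 — holds.
C2: values 2, 8, 6; A = 8 is not < F = 6 — does not hold.
C3: E × F = 4 × 6 = 24 — holds.
C4: values 2 < 6 < 10 — holds.
C5: 4 / 2 = 2, so 2 divides 4 — holds.
C6: |8 − 2| = 6, not 8 — does not hold.
C7: 4E + 3G = 4(4) + 3(4) = 28 — holds.
C8: A = 8, B = 2; distinct — holds.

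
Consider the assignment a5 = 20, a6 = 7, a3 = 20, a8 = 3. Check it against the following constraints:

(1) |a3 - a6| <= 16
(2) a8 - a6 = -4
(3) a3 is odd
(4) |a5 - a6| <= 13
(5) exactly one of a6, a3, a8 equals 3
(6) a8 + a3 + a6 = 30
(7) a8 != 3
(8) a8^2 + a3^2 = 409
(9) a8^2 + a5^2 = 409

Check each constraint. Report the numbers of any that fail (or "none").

No — constraints 3, 7 are not satisfied.

(1) |20 - 7| = 13; 13 ≤ 16 — holds.
(2) a8 - a6 = 3 - 7 = -4 — holds.
(3) a3 = 20 is even — fails.
(4) |20 - 7| = 13; 13 ≤ 13 — holds.
(5) a6=7, a3=20, a8=3; 1 of them equals 3 — holds.
(6) a8 + a3 + a6 = 3 + 20 + 7 = 30 — holds.
(7) a8 = 3, but 3 is required to differ — fails.
(8) a8^2 + a3^2 = 3^2 + 20^2 = 9 + 400 = 409 — holds.
(9) a8^2 + a5^2 = 3^2 + 20^2 = 9 + 400 = 409 — holds.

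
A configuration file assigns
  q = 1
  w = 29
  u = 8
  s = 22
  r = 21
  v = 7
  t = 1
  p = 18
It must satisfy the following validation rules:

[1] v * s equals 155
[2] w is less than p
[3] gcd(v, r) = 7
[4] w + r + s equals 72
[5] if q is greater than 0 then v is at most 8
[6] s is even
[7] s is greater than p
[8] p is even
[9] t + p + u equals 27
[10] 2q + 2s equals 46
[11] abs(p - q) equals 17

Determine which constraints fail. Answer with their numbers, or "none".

Violated: 1, 2.

[1] v * s = 7 * 22 = 154, not 155 — violated.
[2] w = 29, p = 18; 29 ≥ 18 (want <) — violated.
[3] gcd(7, 21) = 7 — satisfied.
[4] w + r + s = 29 + 21 + 22 = 72 — satisfied.
[5] q = 1 > 0, so we need v ≤ 8; v = 7 ≤ 8 — satisfied.
[6] s = 22 is even — satisfied.
[7] s = 22, p = 18; 22 > 18 — satisfied.
[8] p = 18 is even — satisfied.
[9] t + p + u = 1 + 18 + 8 = 27 — satisfied.
[10] 2q + 2s = 2(1) + 2(22) = 46 — satisfied.
[11] abs(18 - 1) = 17 — satisfied.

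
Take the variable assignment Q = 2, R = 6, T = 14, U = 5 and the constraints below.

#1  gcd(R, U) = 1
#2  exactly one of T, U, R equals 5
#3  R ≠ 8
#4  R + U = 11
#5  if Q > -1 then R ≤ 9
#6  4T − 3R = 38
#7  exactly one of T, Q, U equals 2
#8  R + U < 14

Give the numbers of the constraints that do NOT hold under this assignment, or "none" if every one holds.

#1 gcd(6, 5) = 1  true
#2 T=14, U=5, R=6; 1 of them equals 5  true
#3 R = 6, and 6 ≠ 8  true
#4 R + U = 6 + 5 = 11  true
#5 Q = 2 > -1, so we need R ≤ 9; R = 6 ≤ 9  true
#6 4T − 3R = 4(14) − 3(6) = 38  true
#7 T=14, Q=2, U=5; 1 of them equals 2  true
#8 R + U = 6 + 5 = 11; 11 < 14  true

None — every constraint holds.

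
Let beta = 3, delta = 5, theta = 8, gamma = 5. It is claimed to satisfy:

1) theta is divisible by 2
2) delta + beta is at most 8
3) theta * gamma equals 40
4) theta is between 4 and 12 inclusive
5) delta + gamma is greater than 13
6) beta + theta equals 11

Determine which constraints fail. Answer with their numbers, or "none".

Violated: 5.

1) 8 / 2 = 4, so 2 divides 8  yes
2) delta + beta = 5 + 3 = 8; 8 ≤ 8  yes
3) theta * gamma = 8 * 5 = 40  yes
4) theta = 8 lies in [4, 12]  yes
5) delta + gamma = 5 + 5 = 10; 10 ≤ 13, bound 13 not met  no
6) beta + theta = 3 + 8 = 11  yes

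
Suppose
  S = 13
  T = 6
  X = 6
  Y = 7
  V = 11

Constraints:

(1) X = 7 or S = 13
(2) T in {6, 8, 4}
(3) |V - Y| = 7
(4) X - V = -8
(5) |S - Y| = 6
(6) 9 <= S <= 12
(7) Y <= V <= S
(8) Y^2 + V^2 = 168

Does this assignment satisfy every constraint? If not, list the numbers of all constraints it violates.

(1) X = 6 ≠ 7, but S = 13 = 13 (second disjunct)  true
(2) T = 6 is in {6, 8, 4}  true
(3) |11 - 7| = 4, not 7  false
(4) X - V = 6 - 11 = -5, not -8  false
(5) |13 - 7| = 6  true
(6) S = 13 is outside [9, 12]  false
(7) values 7 <= 11 <= 13  true
(8) Y^2 + V^2 = 7^2 + 11^2 = 49 + 121 = 170, not 168  false

No — constraints 3, 4, 6, 8 are not satisfied.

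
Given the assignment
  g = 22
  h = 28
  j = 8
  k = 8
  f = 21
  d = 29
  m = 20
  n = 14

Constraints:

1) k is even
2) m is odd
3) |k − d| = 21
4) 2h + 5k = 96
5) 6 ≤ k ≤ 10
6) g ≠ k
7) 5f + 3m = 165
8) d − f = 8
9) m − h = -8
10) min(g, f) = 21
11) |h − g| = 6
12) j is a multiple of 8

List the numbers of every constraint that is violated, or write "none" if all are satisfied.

The assignment fails constraint 2.

1) k = 8 is even — OK.
2) m = 20 is even — violated.
3) |8 − 29| = 21 — OK.
4) 2h + 5k = 2(28) + 5(8) = 96 — OK.
5) k = 8 lies in [6, 10] — OK.
6) g = 22, k = 8; distinct — OK.
7) 5f + 3m = 5(21) + 3(20) = 165 — OK.
8) d − f = 29 − 21 = 8 — OK.
9) m − h = 20 − 28 = -8 — OK.
10) min(22, 21) = 21 — OK.
11) |28 − 22| = 6 — OK.
12) 8 / 8 = 1, so 8 divides 8 — OK.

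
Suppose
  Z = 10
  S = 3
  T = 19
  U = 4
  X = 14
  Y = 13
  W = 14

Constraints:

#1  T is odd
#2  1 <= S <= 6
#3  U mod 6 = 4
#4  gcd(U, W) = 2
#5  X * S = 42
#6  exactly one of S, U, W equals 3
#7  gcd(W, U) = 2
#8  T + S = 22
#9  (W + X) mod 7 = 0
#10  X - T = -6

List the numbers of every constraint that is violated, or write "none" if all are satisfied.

No — constraint 10 is not satisfied.

#1 T = 19 is odd — satisfied.
#2 S = 3 lies in [1, 6] — satisfied.
#3 4 mod 6 = 4 — satisfied.
#4 gcd(4, 14) = 2 — satisfied.
#5 X * S = 14 * 3 = 42 — satisfied.
#6 S=3, U=4, W=14; 1 of them equals 3 — satisfied.
#7 gcd(14, 4) = 2 — satisfied.
#8 T + S = 19 + 3 = 22 — satisfied.
#9 W + X = 28; 28 mod 7 = 0 — satisfied.
#10 X - T = 14 - 19 = -5, not -6 — violated.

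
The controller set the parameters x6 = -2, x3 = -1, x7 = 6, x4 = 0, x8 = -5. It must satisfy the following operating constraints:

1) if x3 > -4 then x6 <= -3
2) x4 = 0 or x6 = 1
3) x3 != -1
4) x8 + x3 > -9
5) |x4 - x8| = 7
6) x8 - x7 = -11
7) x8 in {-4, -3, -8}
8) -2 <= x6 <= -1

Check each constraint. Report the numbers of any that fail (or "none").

1) x3 = -1 > -4, so we need x6 ≤ -3; but x6 = -2 > -3  false
2) x4 = 0 = 0 (first disjunct)  true
3) x3 = -1, but -1 is required to differ  false
4) x8 + x3 = -5 + (-1) = -6; -6 > -9  true
5) |0 - (-5)| = 5, not 7  false
6) x8 - x7 = -5 - 6 = -11  true
7) x8 = -5 is not in {-4, -3, -8}  false
8) x6 = -2 lies in [-2, -1]  true

Violated: 1, 3, 5, 7.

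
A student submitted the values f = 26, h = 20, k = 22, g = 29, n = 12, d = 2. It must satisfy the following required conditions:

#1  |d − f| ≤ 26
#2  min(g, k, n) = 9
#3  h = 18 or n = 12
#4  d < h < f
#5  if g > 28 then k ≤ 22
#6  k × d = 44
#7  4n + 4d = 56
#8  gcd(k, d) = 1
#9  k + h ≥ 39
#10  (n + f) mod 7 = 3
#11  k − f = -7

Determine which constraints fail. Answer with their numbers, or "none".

#1 |2 − 26| = 24; 24 ≤ 26  OK
#2 min(29, 22, 12) = 12, not 9  FAIL
#3 h = 20 ≠ 18, but n = 12 = 12 (second disjunct)  OK
#4 values 2 < 20 < 26  OK
#5 g = 29 > 28, so we need k ≤ 22; k = 22 ≤ 22  OK
#6 k × d = 22 × 2 = 44  OK
#7 4n + 4d = 4(12) + 4(2) = 56  OK
#8 gcd(22, 2) = 2, not 1  FAIL
#9 k + h = 22 + 20 = 42; 42 ≥ 39  OK
#10 n + f = 38; 38 mod 7 = 3  OK
#11 k − f = 22 − 26 = -4, not -7  FAIL

Violated: 2, 8, 11.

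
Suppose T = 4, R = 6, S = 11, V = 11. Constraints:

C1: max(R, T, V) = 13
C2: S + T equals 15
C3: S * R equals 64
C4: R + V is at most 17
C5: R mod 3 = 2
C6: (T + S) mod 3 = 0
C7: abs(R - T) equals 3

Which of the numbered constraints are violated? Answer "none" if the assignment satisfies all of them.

Violated: 1, 3, 5, 7.

C1: max(6, 4, 11) = 11, not 13  FAIL
C2: S + T = 11 + 4 = 15  OK
C3: S * R = 11 * 6 = 66, not 64  FAIL
C4: R + V = 6 + 11 = 17; 17 ≤ 17  OK
C5: 6 mod 3 = 0, not 2  FAIL
C6: T + S = 15; 15 mod 3 = 0  OK
C7: abs(6 - 4) = 2, not 3  FAIL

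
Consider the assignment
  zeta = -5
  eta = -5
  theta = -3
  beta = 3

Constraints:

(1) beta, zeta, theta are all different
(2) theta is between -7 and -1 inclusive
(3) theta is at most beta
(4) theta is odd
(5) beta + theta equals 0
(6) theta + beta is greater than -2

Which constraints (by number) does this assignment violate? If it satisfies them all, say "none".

Yes — all constraints hold.

(1) values 3, -5, -3 are pairwise distinct — satisfied.
(2) theta = -3 lies in [-7, -1] — satisfied.
(3) theta = -3, beta = 3; -3 ≤ 3 — satisfied.
(4) theta = -3 is odd — satisfied.
(5) beta + theta = 3 + (-3) = 0 — satisfied.
(6) theta + beta = -3 + 3 = 0; 0 > -2 — satisfied.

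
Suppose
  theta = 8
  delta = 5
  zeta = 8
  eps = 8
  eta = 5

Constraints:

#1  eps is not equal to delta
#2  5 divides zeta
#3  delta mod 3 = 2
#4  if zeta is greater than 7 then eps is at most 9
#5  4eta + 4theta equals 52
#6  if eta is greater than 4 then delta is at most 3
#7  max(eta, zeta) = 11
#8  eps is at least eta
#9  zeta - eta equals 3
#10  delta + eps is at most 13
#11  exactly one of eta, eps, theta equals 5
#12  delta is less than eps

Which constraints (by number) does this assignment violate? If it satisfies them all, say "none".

Constraints 2, 6, and 7 do not hold.

#1 eps = 8, delta = 5; distinct  ✔
#2 8 = 5*1 + 3, so 5 does not divide 8  ✘
#3 5 mod 3 = 2  ✔
#4 zeta = 8 > 7, so we need eps ≤ 9; eps = 8 ≤ 9  ✔
#5 4eta + 4theta = 4(5) + 4(8) = 52  ✔
#6 eta = 5 > 4, so we need delta ≤ 3; but delta = 5 > 3  ✘
#7 max(5, 8) = 8, not 11  ✘
#8 eps = 8, eta = 5; 8 ≥ 5  ✔
#9 zeta - eta = 8 - 5 = 3  ✔
#10 delta + eps = 5 + 8 = 13; 13 ≤ 13  ✔
#11 eta=5, eps=8, theta=8; 1 of them equals 5  ✔
#12 delta = 5, eps = 8; 5 < 8  ✔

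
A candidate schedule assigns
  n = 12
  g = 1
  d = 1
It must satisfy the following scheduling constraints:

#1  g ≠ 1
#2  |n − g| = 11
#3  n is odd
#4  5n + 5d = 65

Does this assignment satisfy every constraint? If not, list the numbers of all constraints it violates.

Constraints 1 and 3 do not hold.

#1 g = 1, but 1 is required to differ — violated.
#2 |12 − 1| = 11 — satisfied.
#3 n = 12 is even — violated.
#4 5n + 5d = 5(12) + 5(1) = 65 — satisfied.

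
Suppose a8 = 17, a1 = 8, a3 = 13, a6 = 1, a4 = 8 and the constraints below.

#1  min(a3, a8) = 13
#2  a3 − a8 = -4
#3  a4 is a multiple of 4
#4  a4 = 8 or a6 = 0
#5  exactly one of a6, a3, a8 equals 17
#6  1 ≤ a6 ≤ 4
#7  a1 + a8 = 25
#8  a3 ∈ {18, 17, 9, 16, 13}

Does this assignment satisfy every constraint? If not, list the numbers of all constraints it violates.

No violations.

#1 min(13, 17) = 13  holds
#2 a3 − a8 = 13 − 17 = -4  holds
#3 8 / 4 = 2, so 4 divides 8  holds
#4 a4 = 8 = 8 (first disjunct)  holds
#5 a6=1, a3=13, a8=17; 1 of them equals 17  holds
#6 a6 = 1 lies in [1, 4]  holds
#7 a1 + a8 = 8 + 17 = 25  holds
#8 a3 = 13 is in {18, 17, 9, 16, 13}  holds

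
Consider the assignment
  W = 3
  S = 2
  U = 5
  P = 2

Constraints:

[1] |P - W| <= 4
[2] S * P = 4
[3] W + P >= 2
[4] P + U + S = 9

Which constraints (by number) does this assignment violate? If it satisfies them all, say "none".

Yes — all constraints hold.

[1] |2 - 3| = 1; 1 ≤ 4 — satisfied.
[2] S * P = 2 * 2 = 4 — satisfied.
[3] W + P = 3 + 2 = 5; 5 ≥ 2 — satisfied.
[4] P + U + S = 2 + 5 + 2 = 9 — satisfied.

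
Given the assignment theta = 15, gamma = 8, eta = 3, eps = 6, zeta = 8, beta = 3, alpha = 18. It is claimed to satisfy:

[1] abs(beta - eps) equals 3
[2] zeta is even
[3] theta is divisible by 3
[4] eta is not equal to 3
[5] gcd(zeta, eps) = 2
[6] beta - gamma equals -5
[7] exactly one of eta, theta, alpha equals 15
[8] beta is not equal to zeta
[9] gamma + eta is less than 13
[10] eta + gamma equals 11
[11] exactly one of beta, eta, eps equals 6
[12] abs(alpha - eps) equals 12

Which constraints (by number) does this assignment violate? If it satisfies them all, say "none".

No — constraint 4 is not satisfied.

[1] abs(3 - 6) = 3  OK
[2] zeta = 8 is even  OK
[3] 15 / 3 = 5, so 3 divides 15  OK
[4] eta = 3, but 3 is required to differ  FAIL
[5] gcd(8, 6) = 2  OK
[6] beta - gamma = 3 - 8 = -5  OK
[7] eta=3, theta=15, alpha=18; 1 of them equals 15  OK
[8] beta = 3, zeta = 8; distinct  OK
[9] gamma + eta = 8 + 3 = 11; 11 < 13  OK
[10] eta + gamma = 3 + 8 = 11  OK
[11] beta=3, eta=3, eps=6; 1 of them equals 6  OK
[12] abs(18 - 6) = 12  OK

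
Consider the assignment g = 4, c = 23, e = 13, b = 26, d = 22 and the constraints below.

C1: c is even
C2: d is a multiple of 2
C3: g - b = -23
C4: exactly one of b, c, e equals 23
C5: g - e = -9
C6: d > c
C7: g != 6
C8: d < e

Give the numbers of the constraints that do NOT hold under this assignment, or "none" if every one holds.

C1: c = 23 is odd  ✘
C2: 22 / 2 = 11, so 2 divides 22  ✔
C3: g - b = 4 - 26 = -22, not -23  ✘
C4: b=26, c=23, e=13; 1 of them equals 23  ✔
C5: g - e = 4 - 13 = -9  ✔
C6: d = 22, c = 23; 22 ≤ 23 (want >)  ✘
C7: g = 4, and 4 ≠ 6  ✔
C8: d = 22, e = 13; 22 ≥ 13 (want <)  ✘

No — constraints 1, 3, 6, and 8 are not satisfied.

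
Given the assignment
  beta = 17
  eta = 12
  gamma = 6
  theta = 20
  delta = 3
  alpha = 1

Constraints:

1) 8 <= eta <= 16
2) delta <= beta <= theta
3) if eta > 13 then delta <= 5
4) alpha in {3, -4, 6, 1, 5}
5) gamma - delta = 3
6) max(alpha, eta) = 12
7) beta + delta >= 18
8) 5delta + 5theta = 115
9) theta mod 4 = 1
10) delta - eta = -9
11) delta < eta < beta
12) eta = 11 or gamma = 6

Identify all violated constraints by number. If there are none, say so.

1) eta = 12 lies in [8, 16]  holds
2) values 3 <= 17 <= 20  holds
3) eta = 12, not > 13; antecedent false, conditional vacuously true  holds
4) alpha = 1 is in {3, -4, 6, 1, 5}  holds
5) gamma - delta = 6 - 3 = 3  holds
6) max(1, 12) = 12  holds
7) beta + delta = 17 + 3 = 20; 20 ≥ 18  holds
8) 5delta + 5theta = 5(3) + 5(20) = 115  holds
9) 20 mod 4 = 0, not 1  fails
10) delta - eta = 3 - 12 = -9  holds
11) values 3 < 12 < 17  holds
12) eta = 12 ≠ 11, but gamma = 6 = 6 (second disjunct)  holds

No — constraint 9 is not satisfied.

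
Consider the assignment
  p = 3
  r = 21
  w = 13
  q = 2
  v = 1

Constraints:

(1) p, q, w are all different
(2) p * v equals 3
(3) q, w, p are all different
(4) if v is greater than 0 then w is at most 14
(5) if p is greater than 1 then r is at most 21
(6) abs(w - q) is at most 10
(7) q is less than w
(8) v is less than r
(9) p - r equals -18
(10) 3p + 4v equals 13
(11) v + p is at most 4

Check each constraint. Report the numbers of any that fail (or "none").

(1) values 3, 2, 13 are pairwise distinct — OK.
(2) p * v = 3 * 1 = 3 — OK.
(3) values 2, 13, 3 are pairwise distinct — OK.
(4) v = 1 > 0, so we need w ≤ 14; w = 13 ≤ 14 — OK.
(5) p = 3 > 1, so we need r ≤ 21; r = 21 ≤ 21 — OK.
(6) abs(13 - 2) = 11; 11 > 10, exceeds bound 10 — violated.
(7) q = 2, w = 13; 2 < 13 — OK.
(8) v = 1, r = 21; 1 < 21 — OK.
(9) p - r = 3 - 21 = -18 — OK.
(10) 3p + 4v = 3(3) + 4(1) = 13 — OK.
(11) v + p = 1 + 3 = 4; 4 ≤ 4 — OK.

Violated: 6.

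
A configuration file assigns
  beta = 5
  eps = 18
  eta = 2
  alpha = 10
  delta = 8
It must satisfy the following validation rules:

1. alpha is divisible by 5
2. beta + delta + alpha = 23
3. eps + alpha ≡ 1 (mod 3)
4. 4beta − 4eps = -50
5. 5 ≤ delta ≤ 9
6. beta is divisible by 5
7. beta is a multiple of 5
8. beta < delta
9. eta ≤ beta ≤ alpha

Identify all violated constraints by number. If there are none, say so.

No — constraint 4 is not satisfied.

1. 10 / 5 = 2, so 5 divides 10 — holds.
2. beta + delta + alpha = 5 + 8 + 10 = 23 — holds.
3. eps + alpha = 28; 28 mod 3 = 1 — holds.
4. 4beta − 4eps = 4(5) − 4(18) = -52, not -50 — fails.
5. delta = 8 lies in [5, 9] — holds.
6. 5 / 5 = 1, so 5 divides 5 — holds.
7. 5 / 5 = 1, so 5 divides 5 — holds.
8. beta = 5, delta = 8; 5 < 8 — holds.
9. values 2 ≤ 5 ≤ 10 — holds.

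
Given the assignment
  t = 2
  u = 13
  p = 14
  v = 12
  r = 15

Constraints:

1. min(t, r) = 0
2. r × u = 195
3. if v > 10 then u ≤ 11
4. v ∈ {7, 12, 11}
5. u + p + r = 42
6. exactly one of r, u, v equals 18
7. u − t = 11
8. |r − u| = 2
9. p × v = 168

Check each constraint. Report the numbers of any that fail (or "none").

1. min(2, 15) = 2, not 0 — violated.
2. r × u = 15 × 13 = 195 — satisfied.
3. v = 12 > 10, so we need u ≤ 11; but u = 13 > 11 — violated.
4. v = 12 is in {7, 12, 11} — satisfied.
5. u + p + r = 13 + 14 + 15 = 42 — satisfied.
6. r=15, u=13, v=12; 0 of them equal 18, not exactly one — violated.
7. u − t = 13 − 2 = 11 — satisfied.
8. |15 − 13| = 2 — satisfied.
9. p × v = 14 × 12 = 168 — satisfied.

Constraints 1, 3, 6 are violated.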